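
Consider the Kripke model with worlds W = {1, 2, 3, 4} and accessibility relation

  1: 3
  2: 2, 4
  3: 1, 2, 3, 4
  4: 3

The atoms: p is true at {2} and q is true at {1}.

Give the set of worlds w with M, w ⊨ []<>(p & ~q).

{1, 4}

1: successors {3}; <>(p & ~q) there: 3:T. ✓
2: successors {2, 4}; <>(p & ~q) there: 2:T, 4:F. ✗
3: successors {1, 2, 3, 4}; <>(p & ~q) there: 1:F, 2:T, 3:T, 4:F. ✗
4: successors {3}; <>(p & ~q) there: 3:T. ✓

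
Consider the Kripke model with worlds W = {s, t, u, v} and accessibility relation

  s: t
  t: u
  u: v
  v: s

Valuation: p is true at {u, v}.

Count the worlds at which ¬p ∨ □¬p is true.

s: ¬p is T, □¬p is T. ✓
t: ¬p is T, □¬p is F. ✓
u: ¬p is F, □¬p is F. ✗
v: ¬p is F, □¬p is T. ✓
Satisfying worlds: {s, t, v}.

3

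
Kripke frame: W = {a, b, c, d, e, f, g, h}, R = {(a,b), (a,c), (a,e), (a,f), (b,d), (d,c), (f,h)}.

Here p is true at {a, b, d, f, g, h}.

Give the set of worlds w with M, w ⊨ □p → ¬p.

a: □p is F, ¬p is F. ✓
b: □p is T, ¬p is F. ✗
c: □p is T, ¬p is T. ✓
d: □p is F, ¬p is F. ✓
e: □p is T, ¬p is T. ✓
f: □p is T, ¬p is F. ✗
g: □p is T, ¬p is F. ✗
h: □p is T, ¬p is F. ✗

{a, c, d, e}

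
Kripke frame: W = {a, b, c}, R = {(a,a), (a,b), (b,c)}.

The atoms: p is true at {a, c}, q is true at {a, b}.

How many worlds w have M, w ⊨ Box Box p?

a: successors {a, b}; Box p there: a:F, b:T. ✗
b: successors {c}; Box p there: c:T. ✓
c: no successors, so Box Box p holds vacuously. ✓
Satisfying worlds: {b, c}.

2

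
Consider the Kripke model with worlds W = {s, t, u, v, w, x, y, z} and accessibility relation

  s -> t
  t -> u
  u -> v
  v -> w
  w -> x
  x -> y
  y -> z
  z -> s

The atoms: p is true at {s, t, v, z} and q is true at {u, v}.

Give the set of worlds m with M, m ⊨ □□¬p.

{s, u, v, w}

s: successors {t}; □¬p there: t:T. ✓
t: successors {u}; □¬p there: u:F. ✗
u: successors {v}; □¬p there: v:T. ✓
v: successors {w}; □¬p there: w:T. ✓
w: successors {x}; □¬p there: x:T. ✓
x: successors {y}; □¬p there: y:F. ✗
y: successors {z}; □¬p there: z:F. ✗
z: successors {s}; □¬p there: s:F. ✗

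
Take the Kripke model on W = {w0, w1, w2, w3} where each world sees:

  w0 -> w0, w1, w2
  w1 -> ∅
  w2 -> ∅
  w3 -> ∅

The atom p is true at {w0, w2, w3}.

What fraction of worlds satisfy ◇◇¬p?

w0: successors {w0, w1, w2}; ◇¬p there: w0:T, w1:F, w2:F. ✓
w1: no successors, so ◇◇¬p fails. ✗
w2: no successors, so ◇◇¬p fails. ✗
w3: no successors, so ◇◇¬p fails. ✗
That's 1 of 4 worlds, so 1/4.

1/4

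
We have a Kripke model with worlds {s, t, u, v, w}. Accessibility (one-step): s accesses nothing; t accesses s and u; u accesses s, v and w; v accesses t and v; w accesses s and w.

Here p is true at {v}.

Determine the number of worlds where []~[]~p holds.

s: no successors, so []~[]~p holds vacuously. ✓
t: successors {s, u}; ~[]~p there: s:F, u:T. ✗
u: successors {s, v, w}; ~[]~p there: s:F, v:T, w:F. ✗
v: successors {t, v}; ~[]~p there: t:F, v:T. ✗
w: successors {s, w}; ~[]~p there: s:F, w:F. ✗
Satisfying worlds: {s}.

1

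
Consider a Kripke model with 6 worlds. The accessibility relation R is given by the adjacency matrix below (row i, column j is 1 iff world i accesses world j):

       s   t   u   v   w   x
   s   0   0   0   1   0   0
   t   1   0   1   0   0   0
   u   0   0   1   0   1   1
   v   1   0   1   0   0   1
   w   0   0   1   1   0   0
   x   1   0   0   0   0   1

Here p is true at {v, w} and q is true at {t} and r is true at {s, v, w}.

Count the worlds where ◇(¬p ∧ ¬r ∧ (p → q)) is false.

1

s: successors {v}; ¬p ∧ ¬r ∧ (p → q) there: v:F. ✗
t: successors {s, u}; ¬p ∧ ¬r ∧ (p → q) there: s:F, u:T. ✓
u: successors {u, w, x}; ¬p ∧ ¬r ∧ (p → q) there: u:T, w:F, x:T. ✓
v: successors {s, u, x}; ¬p ∧ ¬r ∧ (p → q) there: s:F, u:T, x:T. ✓
w: successors {u, v}; ¬p ∧ ¬r ∧ (p → q) there: u:T, v:F. ✓
x: successors {s, x}; ¬p ∧ ¬r ∧ (p → q) there: s:F, x:T. ✓
Satisfying worlds: {t, u, v, w, x}.
So ◇(¬p ∧ ¬r ∧ (p → q)) fails at the other 1 world.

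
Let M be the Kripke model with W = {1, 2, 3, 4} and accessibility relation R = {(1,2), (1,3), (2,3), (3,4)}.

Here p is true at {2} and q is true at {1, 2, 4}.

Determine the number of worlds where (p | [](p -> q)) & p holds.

1

1: p | [](p -> q) is T, p is F. ✗
2: p | [](p -> q) is T, p is T. ✓
3: p | [](p -> q) is T, p is F. ✗
4: p | [](p -> q) is T, p is F. ✗
Satisfying worlds: {2}.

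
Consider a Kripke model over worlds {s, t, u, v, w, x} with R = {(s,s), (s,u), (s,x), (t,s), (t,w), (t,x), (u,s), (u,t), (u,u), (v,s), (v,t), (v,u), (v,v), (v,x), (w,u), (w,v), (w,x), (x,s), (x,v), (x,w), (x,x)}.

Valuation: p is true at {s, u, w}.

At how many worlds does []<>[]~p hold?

s: successors {s, u, x}; <>[]~p there: s:F, u:F, x:F. ✗
t: successors {s, w, x}; <>[]~p there: s:F, w:F, x:F. ✗
u: successors {s, t, u}; <>[]~p there: s:F, t:F, u:F. ✗
v: successors {s, t, u, v, x}; <>[]~p there: s:F, t:F, u:F, v:F, x:F. ✗
w: successors {u, v, x}; <>[]~p there: u:F, v:F, x:F. ✗
x: successors {s, v, w, x}; <>[]~p there: s:F, v:F, w:F, x:F. ✗
Satisfying worlds: ∅.

0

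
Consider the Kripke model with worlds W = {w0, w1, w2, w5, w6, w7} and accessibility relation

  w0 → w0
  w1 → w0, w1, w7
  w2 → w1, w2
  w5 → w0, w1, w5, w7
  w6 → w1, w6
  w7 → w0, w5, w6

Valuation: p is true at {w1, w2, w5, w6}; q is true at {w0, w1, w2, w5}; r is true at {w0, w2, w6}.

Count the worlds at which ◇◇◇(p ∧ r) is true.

w0: successors {w0}; ◇◇(p ∧ r) there: w0:F. ✗
w1: successors {w0, w1, w7}; ◇◇(p ∧ r) there: w0:F, w1:T, w7:T. ✓
w2: successors {w1, w2}; ◇◇(p ∧ r) there: w1:T, w2:T. ✓
w5: successors {w0, w1, w5, w7}; ◇◇(p ∧ r) there: w0:F, w1:T, w5:T, w7:T. ✓
w6: successors {w1, w6}; ◇◇(p ∧ r) there: w1:T, w6:T. ✓
w7: successors {w0, w5, w6}; ◇◇(p ∧ r) there: w0:F, w5:T, w6:T. ✓
Satisfying worlds: {w1, w2, w5, w6, w7}.

5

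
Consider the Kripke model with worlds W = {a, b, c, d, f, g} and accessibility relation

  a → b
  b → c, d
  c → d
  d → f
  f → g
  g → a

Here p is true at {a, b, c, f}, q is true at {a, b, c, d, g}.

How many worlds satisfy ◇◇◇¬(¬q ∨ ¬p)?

a: successors {b}; ◇◇¬(¬q ∨ ¬p) there: b:F. ✗
b: successors {c, d}; ◇◇¬(¬q ∨ ¬p) there: c:F, d:F. ✗
c: successors {d}; ◇◇¬(¬q ∨ ¬p) there: d:F. ✗
d: successors {f}; ◇◇¬(¬q ∨ ¬p) there: f:T. ✓
f: successors {g}; ◇◇¬(¬q ∨ ¬p) there: g:T. ✓
g: successors {a}; ◇◇¬(¬q ∨ ¬p) there: a:T. ✓
Satisfying worlds: {d, f, g}.

3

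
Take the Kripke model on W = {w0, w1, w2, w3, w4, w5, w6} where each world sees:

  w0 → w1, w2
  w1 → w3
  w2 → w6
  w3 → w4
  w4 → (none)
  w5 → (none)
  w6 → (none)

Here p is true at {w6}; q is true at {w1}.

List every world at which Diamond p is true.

{w2}

w0: successors {w1, w2}; p there: w1:F, w2:F. ✗
w1: successors {w3}; p there: w3:F. ✗
w2: successors {w6}; p there: w6:T. ✓
w3: successors {w4}; p there: w4:F. ✗
w4: no successors, so Diamond p fails. ✗
w5: no successors, so Diamond p fails. ✗
w6: no successors, so Diamond p fails. ✗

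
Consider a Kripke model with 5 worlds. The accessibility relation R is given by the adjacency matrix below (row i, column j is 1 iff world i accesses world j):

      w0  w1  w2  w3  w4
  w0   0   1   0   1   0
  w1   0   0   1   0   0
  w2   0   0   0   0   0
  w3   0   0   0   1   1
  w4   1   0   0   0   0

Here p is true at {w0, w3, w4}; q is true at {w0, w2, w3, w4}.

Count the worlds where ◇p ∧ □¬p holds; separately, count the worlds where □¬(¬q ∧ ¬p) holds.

For ◇p ∧ □¬p:
w0: ◇p is T, □¬p is F. ✗
w1: ◇p is F, □¬p is T. ✗
w2: ◇p is F, □¬p is T. ✗
w3: ◇p is T, □¬p is F. ✗
w4: ◇p is T, □¬p is F. ✗
— 0 worlds.
For □¬(¬q ∧ ¬p):
w0: successors {w1, w3}; ¬(¬q ∧ ¬p) there: w1:F, w3:T. ✗
w1: successors {w2}; ¬(¬q ∧ ¬p) there: w2:T. ✓
w2: no successors, so □¬(¬q ∧ ¬p) holds vacuously. ✓
w3: successors {w3, w4}; ¬(¬q ∧ ¬p) there: w3:T, w4:T. ✓
w4: successors {w0}; ¬(¬q ∧ ¬p) there: w0:T. ✓
— 4 worlds.

0 and 4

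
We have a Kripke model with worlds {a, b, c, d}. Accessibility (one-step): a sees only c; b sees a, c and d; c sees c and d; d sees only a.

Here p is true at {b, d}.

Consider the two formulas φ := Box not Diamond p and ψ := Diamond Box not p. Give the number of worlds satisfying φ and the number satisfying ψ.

1 and 3

For Box not Diamond p:
a: successors {c}; not Diamond p there: c:F. ✗
b: successors {a, c, d}; not Diamond p there: a:T, c:F, d:T. ✗
c: successors {c, d}; not Diamond p there: c:F, d:T. ✗
d: successors {a}; not Diamond p there: a:T. ✓
— 1 world.
For Diamond Box not p:
a: successors {c}; Box not p there: c:F. ✗
b: successors {a, c, d}; Box not p there: a:T, c:F, d:T. ✓
c: successors {c, d}; Box not p there: c:F, d:T. ✓
d: successors {a}; Box not p there: a:T. ✓
— 3 worlds.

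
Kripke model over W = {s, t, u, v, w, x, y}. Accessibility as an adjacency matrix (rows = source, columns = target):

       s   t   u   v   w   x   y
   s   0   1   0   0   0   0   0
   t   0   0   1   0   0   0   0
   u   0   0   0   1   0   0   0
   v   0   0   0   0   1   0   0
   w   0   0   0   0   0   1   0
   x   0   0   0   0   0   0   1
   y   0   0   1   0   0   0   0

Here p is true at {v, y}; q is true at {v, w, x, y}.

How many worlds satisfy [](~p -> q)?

4

s: successors {t}; ~p -> q there: t:F. ✗
t: successors {u}; ~p -> q there: u:F. ✗
u: successors {v}; ~p -> q there: v:T. ✓
v: successors {w}; ~p -> q there: w:T. ✓
w: successors {x}; ~p -> q there: x:T. ✓
x: successors {y}; ~p -> q there: y:T. ✓
y: successors {u}; ~p -> q there: u:F. ✗
Satisfying worlds: {u, v, w, x}.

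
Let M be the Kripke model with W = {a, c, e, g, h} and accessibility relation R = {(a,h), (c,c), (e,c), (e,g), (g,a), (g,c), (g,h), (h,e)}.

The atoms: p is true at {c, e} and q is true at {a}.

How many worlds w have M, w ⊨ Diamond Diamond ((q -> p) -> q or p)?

5

a: successors {h}; Diamond ((q -> p) -> q or p) there: h:T. ✓
c: successors {c}; Diamond ((q -> p) -> q or p) there: c:T. ✓
e: successors {c, g}; Diamond ((q -> p) -> q or p) there: c:T, g:T. ✓
g: successors {a, c, h}; Diamond ((q -> p) -> q or p) there: a:F, c:T, h:T. ✓
h: successors {e}; Diamond ((q -> p) -> q or p) there: e:T. ✓
Satisfying worlds: {a, c, e, g, h}.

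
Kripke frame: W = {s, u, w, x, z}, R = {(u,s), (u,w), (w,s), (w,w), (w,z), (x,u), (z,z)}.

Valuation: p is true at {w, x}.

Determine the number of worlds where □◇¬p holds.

s: no successors, so □◇¬p holds vacuously. ✓
u: successors {s, w}; ◇¬p there: s:F, w:T. ✗
w: successors {s, w, z}; ◇¬p there: s:F, w:T, z:T. ✗
x: successors {u}; ◇¬p there: u:T. ✓
z: successors {z}; ◇¬p there: z:T. ✓
Satisfying worlds: {s, x, z}.

3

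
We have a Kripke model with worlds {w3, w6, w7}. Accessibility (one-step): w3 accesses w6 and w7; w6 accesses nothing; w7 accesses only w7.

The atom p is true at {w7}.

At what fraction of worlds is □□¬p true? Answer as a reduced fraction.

w3: successors {w6, w7}; □¬p there: w6:T, w7:F. ✗
w6: no successors, so □□¬p holds vacuously. ✓
w7: successors {w7}; □¬p there: w7:F. ✗
That's 1 of 3 worlds, so 1/3.

1/3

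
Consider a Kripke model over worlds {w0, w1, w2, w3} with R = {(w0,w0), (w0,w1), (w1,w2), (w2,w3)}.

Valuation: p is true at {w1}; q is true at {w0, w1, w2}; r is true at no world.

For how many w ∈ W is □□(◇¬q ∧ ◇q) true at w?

2

w0: successors {w0, w1}; □(◇¬q ∧ ◇q) there: w0:F, w1:F. ✗
w1: successors {w2}; □(◇¬q ∧ ◇q) there: w2:F. ✗
w2: successors {w3}; □(◇¬q ∧ ◇q) there: w3:T. ✓
w3: no successors, so □□(◇¬q ∧ ◇q) holds vacuously. ✓
Satisfying worlds: {w2, w3}.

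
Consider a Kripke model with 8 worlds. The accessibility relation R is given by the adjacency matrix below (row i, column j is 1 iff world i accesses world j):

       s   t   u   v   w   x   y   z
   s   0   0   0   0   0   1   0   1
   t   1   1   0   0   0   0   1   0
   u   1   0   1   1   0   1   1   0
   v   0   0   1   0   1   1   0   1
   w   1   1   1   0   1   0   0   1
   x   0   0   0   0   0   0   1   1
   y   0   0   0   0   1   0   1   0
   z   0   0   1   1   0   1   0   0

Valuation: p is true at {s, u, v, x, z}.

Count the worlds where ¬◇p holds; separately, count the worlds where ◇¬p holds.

For ¬◇p:
s: ◇p is T. ✗
t: ◇p is T. ✗
u: ◇p is T. ✗
v: ◇p is T. ✗
w: ◇p is T. ✗
x: ◇p is T. ✗
y: ◇p is F. ✓
z: ◇p is T. ✗
— 1 world.
For ◇¬p:
s: successors {x, z}; ¬p there: x:F, z:F. ✗
t: successors {s, t, y}; ¬p there: s:F, t:T, y:T. ✓
u: successors {s, u, v, x, y}; ¬p there: s:F, u:F, v:F, x:F, y:T. ✓
v: successors {u, w, x, z}; ¬p there: u:F, w:T, x:F, z:F. ✓
w: successors {s, t, u, w, z}; ¬p there: s:F, t:T, u:F, w:T, z:F. ✓
x: successors {y, z}; ¬p there: y:T, z:F. ✓
y: successors {w, y}; ¬p there: w:T, y:T. ✓
z: successors {u, v, x}; ¬p there: u:F, v:F, x:F. ✗
— 6 worlds.

1 and 6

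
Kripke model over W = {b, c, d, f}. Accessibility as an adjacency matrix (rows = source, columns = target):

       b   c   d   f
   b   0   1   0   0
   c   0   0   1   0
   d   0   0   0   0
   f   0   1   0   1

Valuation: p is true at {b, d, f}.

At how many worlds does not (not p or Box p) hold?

2

b: not p or Box p is F. ✓
c: not p or Box p is T. ✗
d: not p or Box p is T. ✗
f: not p or Box p is F. ✓
Satisfying worlds: {b, f}.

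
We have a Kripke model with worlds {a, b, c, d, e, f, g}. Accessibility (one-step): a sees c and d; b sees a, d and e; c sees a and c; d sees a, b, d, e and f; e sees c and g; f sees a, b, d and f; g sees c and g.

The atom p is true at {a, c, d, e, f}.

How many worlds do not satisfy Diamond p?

a: successors {c, d}; p there: c:T, d:T. ✓
b: successors {a, d, e}; p there: a:T, d:T, e:T. ✓
c: successors {a, c}; p there: a:T, c:T. ✓
d: successors {a, b, d, e, f}; p there: a:T, b:F, d:T, e:T, f:T. ✓
e: successors {c, g}; p there: c:T, g:F. ✓
f: successors {a, b, d, f}; p there: a:T, b:F, d:T, f:T. ✓
g: successors {c, g}; p there: c:T, g:F. ✓
Satisfying worlds: {a, b, c, d, e, f, g}.
So Diamond p fails at the other 0 worlds.

0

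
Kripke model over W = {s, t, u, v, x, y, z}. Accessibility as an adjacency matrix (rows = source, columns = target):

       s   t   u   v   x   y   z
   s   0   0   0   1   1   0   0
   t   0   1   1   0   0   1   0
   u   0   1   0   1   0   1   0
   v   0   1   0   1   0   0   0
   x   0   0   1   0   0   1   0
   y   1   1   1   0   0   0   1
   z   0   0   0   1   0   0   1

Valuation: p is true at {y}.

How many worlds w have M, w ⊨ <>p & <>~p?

3

s: <>p is F, <>~p is T. ✗
t: <>p is T, <>~p is T. ✓
u: <>p is T, <>~p is T. ✓
v: <>p is F, <>~p is T. ✗
x: <>p is T, <>~p is T. ✓
y: <>p is F, <>~p is T. ✗
z: <>p is F, <>~p is T. ✗
Satisfying worlds: {t, u, x}.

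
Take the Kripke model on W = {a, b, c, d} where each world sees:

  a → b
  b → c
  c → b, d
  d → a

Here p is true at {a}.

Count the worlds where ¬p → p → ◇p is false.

0

a: ¬p is F, p → ◇p is F. ✓
b: ¬p is T, p → ◇p is T. ✓
c: ¬p is T, p → ◇p is T. ✓
d: ¬p is T, p → ◇p is T. ✓
Satisfying worlds: {a, b, c, d}.
So ¬p → p → ◇p fails at the other 0 worlds.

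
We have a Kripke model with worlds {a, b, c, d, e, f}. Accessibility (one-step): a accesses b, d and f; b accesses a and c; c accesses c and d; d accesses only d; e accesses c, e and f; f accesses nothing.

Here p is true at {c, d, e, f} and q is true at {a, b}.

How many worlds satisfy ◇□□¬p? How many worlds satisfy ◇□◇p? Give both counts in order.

For ◇□□¬p:
a: successors {b, d, f}; □□¬p there: b:F, d:F, f:T. ✓
b: successors {a, c}; □□¬p there: a:F, c:F. ✗
c: successors {c, d}; □□¬p there: c:F, d:F. ✗
d: successors {d}; □□¬p there: d:F. ✗
e: successors {c, e, f}; □□¬p there: c:F, e:F, f:T. ✓
f: no successors, so ◇□□¬p fails. ✗
— 2 worlds.
For ◇□◇p:
a: successors {b, d, f}; □◇p there: b:T, d:T, f:T. ✓
b: successors {a, c}; □◇p there: a:F, c:T. ✓
c: successors {c, d}; □◇p there: c:T, d:T. ✓
d: successors {d}; □◇p there: d:T. ✓
e: successors {c, e, f}; □◇p there: c:T, e:F, f:T. ✓
f: no successors, so ◇□◇p fails. ✗
— 5 worlds.

2 and 5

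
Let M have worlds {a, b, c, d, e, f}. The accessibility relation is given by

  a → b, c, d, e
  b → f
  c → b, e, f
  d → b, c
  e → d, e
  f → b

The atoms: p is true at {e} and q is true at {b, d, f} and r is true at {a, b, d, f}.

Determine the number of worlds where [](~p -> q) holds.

a: successors {b, c, d, e}; ~p -> q there: b:T, c:F, d:T, e:T. ✗
b: successors {f}; ~p -> q there: f:T. ✓
c: successors {b, e, f}; ~p -> q there: b:T, e:T, f:T. ✓
d: successors {b, c}; ~p -> q there: b:T, c:F. ✗
e: successors {d, e}; ~p -> q there: d:T, e:T. ✓
f: successors {b}; ~p -> q there: b:T. ✓
Satisfying worlds: {b, c, e, f}.

4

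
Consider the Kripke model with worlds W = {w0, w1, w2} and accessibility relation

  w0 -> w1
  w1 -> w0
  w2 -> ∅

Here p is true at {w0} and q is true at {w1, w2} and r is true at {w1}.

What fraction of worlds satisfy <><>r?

w0: successors {w1}; <>r there: w1:F. ✗
w1: successors {w0}; <>r there: w0:T. ✓
w2: no successors, so <><>r fails. ✗
That's 1 of 3 worlds, so 1/3.

1/3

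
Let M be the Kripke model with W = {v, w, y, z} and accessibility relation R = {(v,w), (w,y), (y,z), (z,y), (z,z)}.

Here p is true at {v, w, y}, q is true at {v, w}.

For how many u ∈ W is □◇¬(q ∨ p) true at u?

3

v: successors {w}; ◇¬(q ∨ p) there: w:F. ✗
w: successors {y}; ◇¬(q ∨ p) there: y:T. ✓
y: successors {z}; ◇¬(q ∨ p) there: z:T. ✓
z: successors {y, z}; ◇¬(q ∨ p) there: y:T, z:T. ✓
Satisfying worlds: {w, y, z}.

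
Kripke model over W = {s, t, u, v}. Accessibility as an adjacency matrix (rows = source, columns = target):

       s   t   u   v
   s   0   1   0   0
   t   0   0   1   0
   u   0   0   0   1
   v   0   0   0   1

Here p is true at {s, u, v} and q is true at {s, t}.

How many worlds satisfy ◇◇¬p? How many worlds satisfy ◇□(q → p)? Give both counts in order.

For ◇◇¬p:
s: successors {t}; ◇¬p there: t:F. ✗
t: successors {u}; ◇¬p there: u:F. ✗
u: successors {v}; ◇¬p there: v:F. ✗
v: successors {v}; ◇¬p there: v:F. ✗
— 0 worlds.
For ◇□(q → p):
s: successors {t}; □(q → p) there: t:T. ✓
t: successors {u}; □(q → p) there: u:T. ✓
u: successors {v}; □(q → p) there: v:T. ✓
v: successors {v}; □(q → p) there: v:T. ✓
— 4 worlds.

0 and 4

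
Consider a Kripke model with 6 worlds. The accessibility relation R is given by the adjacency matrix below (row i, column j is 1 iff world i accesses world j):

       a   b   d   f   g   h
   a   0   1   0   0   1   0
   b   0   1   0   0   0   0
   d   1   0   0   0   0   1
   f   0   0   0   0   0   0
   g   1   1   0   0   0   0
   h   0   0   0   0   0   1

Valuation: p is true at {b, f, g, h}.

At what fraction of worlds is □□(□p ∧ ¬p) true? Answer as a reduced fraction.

1/6

a: successors {b, g}; □(□p ∧ ¬p) there: b:F, g:F. ✗
b: successors {b}; □(□p ∧ ¬p) there: b:F. ✗
d: successors {a, h}; □(□p ∧ ¬p) there: a:F, h:F. ✗
f: no successors, so □□(□p ∧ ¬p) holds vacuously. ✓
g: successors {a, b}; □(□p ∧ ¬p) there: a:F, b:F. ✗
h: successors {h}; □(□p ∧ ¬p) there: h:F. ✗
That's 1 of 6 worlds, so 1/6.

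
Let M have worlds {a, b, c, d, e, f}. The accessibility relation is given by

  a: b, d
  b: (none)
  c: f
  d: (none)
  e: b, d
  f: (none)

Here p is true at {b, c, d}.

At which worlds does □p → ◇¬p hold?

a: □p is T, ◇¬p is F. ✗
b: □p is T, ◇¬p is F. ✗
c: □p is F, ◇¬p is T. ✓
d: □p is T, ◇¬p is F. ✗
e: □p is T, ◇¬p is F. ✗
f: □p is T, ◇¬p is F. ✗

{c}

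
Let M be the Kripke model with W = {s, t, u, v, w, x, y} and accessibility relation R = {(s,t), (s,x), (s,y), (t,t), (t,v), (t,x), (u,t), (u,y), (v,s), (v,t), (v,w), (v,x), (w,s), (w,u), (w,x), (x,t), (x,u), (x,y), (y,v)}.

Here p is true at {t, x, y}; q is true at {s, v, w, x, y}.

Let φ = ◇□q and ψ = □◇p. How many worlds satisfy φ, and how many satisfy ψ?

For ◇□q:
s: successors {t, x, y}; □q there: t:F, x:F, y:T. ✓
t: successors {t, v, x}; □q there: t:F, v:F, x:F. ✗
u: successors {t, y}; □q there: t:F, y:T. ✓
v: successors {s, t, w, x}; □q there: s:F, t:F, w:F, x:F. ✗
w: successors {s, u, x}; □q there: s:F, u:F, x:F. ✗
x: successors {t, u, y}; □q there: t:F, u:F, y:T. ✓
y: successors {v}; □q there: v:F. ✗
— 3 worlds.
For □◇p:
s: successors {t, x, y}; ◇p there: t:T, x:T, y:F. ✗
t: successors {t, v, x}; ◇p there: t:T, v:T, x:T. ✓
u: successors {t, y}; ◇p there: t:T, y:F. ✗
v: successors {s, t, w, x}; ◇p there: s:T, t:T, w:T, x:T. ✓
w: successors {s, u, x}; ◇p there: s:T, u:T, x:T. ✓
x: successors {t, u, y}; ◇p there: t:T, u:T, y:F. ✗
y: successors {v}; ◇p there: v:T. ✓
— 4 worlds.

3 and 4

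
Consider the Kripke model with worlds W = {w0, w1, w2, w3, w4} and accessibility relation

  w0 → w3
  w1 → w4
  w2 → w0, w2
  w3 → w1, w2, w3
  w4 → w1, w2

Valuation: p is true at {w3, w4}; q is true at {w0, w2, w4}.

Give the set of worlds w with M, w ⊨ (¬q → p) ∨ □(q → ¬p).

w0: ¬q → p is T, □(q → ¬p) is T. ✓
w1: ¬q → p is F, □(q → ¬p) is F. ✗
w2: ¬q → p is T, □(q → ¬p) is T. ✓
w3: ¬q → p is T, □(q → ¬p) is T. ✓
w4: ¬q → p is T, □(q → ¬p) is T. ✓

{w0, w2, w3, w4}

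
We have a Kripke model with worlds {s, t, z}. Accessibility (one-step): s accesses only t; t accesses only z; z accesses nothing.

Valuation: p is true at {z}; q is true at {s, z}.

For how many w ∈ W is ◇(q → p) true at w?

2

s: successors {t}; q → p there: t:T. ✓
t: successors {z}; q → p there: z:T. ✓
z: no successors, so ◇(q → p) fails. ✗
Satisfying worlds: {s, t}.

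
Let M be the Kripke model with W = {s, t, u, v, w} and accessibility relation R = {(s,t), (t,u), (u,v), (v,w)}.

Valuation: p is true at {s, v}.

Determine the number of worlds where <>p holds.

s: successors {t}; p there: t:F. ✗
t: successors {u}; p there: u:F. ✗
u: successors {v}; p there: v:T. ✓
v: successors {w}; p there: w:F. ✗
w: no successors, so <>p fails. ✗
Satisfying worlds: {u}.

1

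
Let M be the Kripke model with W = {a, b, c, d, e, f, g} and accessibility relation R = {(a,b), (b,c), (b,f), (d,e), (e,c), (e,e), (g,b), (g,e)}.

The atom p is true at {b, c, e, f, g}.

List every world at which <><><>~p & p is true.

a: <><><>~p is F, p is F. ✗
b: <><><>~p is F, p is T. ✗
c: <><><>~p is F, p is T. ✗
d: <><><>~p is F, p is F. ✗
e: <><><>~p is F, p is T. ✗
f: <><><>~p is F, p is T. ✗
g: <><><>~p is F, p is T. ✗

∅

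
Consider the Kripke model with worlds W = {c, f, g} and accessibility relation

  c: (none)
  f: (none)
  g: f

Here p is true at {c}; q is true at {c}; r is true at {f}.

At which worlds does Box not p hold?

{c, f, g}

c: no successors, so Box not p holds vacuously. ✓
f: no successors, so Box not p holds vacuously. ✓
g: successors {f}; not p there: f:T. ✓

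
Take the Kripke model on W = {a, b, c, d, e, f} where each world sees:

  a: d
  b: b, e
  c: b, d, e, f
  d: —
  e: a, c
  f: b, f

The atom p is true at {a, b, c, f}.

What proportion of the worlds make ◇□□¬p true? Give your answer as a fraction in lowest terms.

a: successors {d}; □□¬p there: d:T. ✓
b: successors {b, e}; □□¬p there: b:F, e:F. ✗
c: successors {b, d, e, f}; □□¬p there: b:F, d:T, e:F, f:F. ✓
d: no successors, so ◇□□¬p fails. ✗
e: successors {a, c}; □□¬p there: a:T, c:F. ✓
f: successors {b, f}; □□¬p there: b:F, f:F. ✗
That's 3 of 6 worlds, so 3/6 = 1/2.

1/2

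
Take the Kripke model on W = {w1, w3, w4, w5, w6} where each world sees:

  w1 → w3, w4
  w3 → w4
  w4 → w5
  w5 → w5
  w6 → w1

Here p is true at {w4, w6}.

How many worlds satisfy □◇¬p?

4

w1: successors {w3, w4}; ◇¬p there: w3:F, w4:T. ✗
w3: successors {w4}; ◇¬p there: w4:T. ✓
w4: successors {w5}; ◇¬p there: w5:T. ✓
w5: successors {w5}; ◇¬p there: w5:T. ✓
w6: successors {w1}; ◇¬p there: w1:T. ✓
Satisfying worlds: {w3, w4, w5, w6}.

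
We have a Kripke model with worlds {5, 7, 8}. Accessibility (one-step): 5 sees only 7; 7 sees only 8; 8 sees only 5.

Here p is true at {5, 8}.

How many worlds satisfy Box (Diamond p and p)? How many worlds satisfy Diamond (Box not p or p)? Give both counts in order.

For Box (Diamond p and p):
5: successors {7}; Diamond p and p there: 7:F. ✗
7: successors {8}; Diamond p and p there: 8:T. ✓
8: successors {5}; Diamond p and p there: 5:F. ✗
— 1 world.
For Diamond (Box not p or p):
5: successors {7}; Box not p or p there: 7:F. ✗
7: successors {8}; Box not p or p there: 8:T. ✓
8: successors {5}; Box not p or p there: 5:T. ✓
— 2 worlds.

1 and 2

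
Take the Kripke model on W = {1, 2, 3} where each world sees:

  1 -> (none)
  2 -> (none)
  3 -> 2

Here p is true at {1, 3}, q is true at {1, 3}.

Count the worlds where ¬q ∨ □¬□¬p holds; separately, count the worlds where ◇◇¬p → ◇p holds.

For ¬q ∨ □¬□¬p:
1: ¬q is F, □¬□¬p is T. ✓
2: ¬q is T, □¬□¬p is T. ✓
3: ¬q is F, □¬□¬p is F. ✗
— 2 worlds.
For ◇◇¬p → ◇p:
1: ◇◇¬p is F, ◇p is F. ✓
2: ◇◇¬p is F, ◇p is F. ✓
3: ◇◇¬p is F, ◇p is F. ✓
— 3 worlds.

2 and 3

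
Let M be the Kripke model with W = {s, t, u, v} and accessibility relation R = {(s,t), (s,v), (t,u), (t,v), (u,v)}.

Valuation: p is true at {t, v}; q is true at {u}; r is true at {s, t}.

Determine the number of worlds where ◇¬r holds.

3

s: successors {t, v}; ¬r there: t:F, v:T. ✓
t: successors {u, v}; ¬r there: u:T, v:T. ✓
u: successors {v}; ¬r there: v:T. ✓
v: no successors, so ◇¬r fails. ✗
Satisfying worlds: {s, t, u}.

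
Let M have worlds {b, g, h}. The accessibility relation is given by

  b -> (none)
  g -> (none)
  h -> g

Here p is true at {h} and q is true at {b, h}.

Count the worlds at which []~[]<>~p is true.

2

b: no successors, so []~[]<>~p holds vacuously. ✓
g: no successors, so []~[]<>~p holds vacuously. ✓
h: successors {g}; ~[]<>~p there: g:F. ✗
Satisfying worlds: {b, g}.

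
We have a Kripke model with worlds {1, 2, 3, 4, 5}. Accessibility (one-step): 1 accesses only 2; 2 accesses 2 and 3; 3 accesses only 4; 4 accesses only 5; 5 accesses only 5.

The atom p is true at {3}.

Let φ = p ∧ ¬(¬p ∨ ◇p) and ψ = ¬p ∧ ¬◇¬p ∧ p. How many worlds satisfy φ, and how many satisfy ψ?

For p ∧ ¬(¬p ∨ ◇p):
1: p is F, ¬(¬p ∨ ◇p) is F. ✗
2: p is F, ¬(¬p ∨ ◇p) is F. ✗
3: p is T, ¬(¬p ∨ ◇p) is T. ✓
4: p is F, ¬(¬p ∨ ◇p) is F. ✗
5: p is F, ¬(¬p ∨ ◇p) is F. ✗
— 1 world.
For ¬p ∧ ¬◇¬p ∧ p:
1: ¬p ∧ ¬◇¬p is F, p is F. ✗
2: ¬p ∧ ¬◇¬p is F, p is F. ✗
3: ¬p ∧ ¬◇¬p is F, p is T. ✗
4: ¬p ∧ ¬◇¬p is F, p is F. ✗
5: ¬p ∧ ¬◇¬p is F, p is F. ✗
— 0 worlds.

1 and 0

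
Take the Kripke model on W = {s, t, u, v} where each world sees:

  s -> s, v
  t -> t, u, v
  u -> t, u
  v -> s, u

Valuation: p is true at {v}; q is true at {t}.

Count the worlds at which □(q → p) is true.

s: successors {s, v}; q → p there: s:T, v:T. ✓
t: successors {t, u, v}; q → p there: t:F, u:T, v:T. ✗
u: successors {t, u}; q → p there: t:F, u:T. ✗
v: successors {s, u}; q → p there: s:T, u:T. ✓
Satisfying worlds: {s, v}.

2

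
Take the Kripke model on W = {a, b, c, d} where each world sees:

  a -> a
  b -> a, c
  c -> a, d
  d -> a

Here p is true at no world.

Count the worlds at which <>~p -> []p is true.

0

a: <>~p is T, []p is F. ✗
b: <>~p is T, []p is F. ✗
c: <>~p is T, []p is F. ✗
d: <>~p is T, []p is F. ✗
Satisfying worlds: ∅.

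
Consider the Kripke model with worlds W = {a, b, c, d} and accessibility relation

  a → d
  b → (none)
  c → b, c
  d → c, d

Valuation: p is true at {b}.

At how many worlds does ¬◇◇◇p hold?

a: ◇◇◇p is T. ✗
b: ◇◇◇p is F. ✓
c: ◇◇◇p is T. ✗
d: ◇◇◇p is T. ✗
Satisfying worlds: {b}.

1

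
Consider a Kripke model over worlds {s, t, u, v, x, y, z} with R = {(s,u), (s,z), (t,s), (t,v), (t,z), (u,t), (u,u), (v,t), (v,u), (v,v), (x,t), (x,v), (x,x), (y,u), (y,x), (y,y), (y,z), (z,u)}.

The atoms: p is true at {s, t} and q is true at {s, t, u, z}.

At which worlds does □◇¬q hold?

{x}

s: successors {u, z}; ◇¬q there: u:F, z:F. ✗
t: successors {s, v, z}; ◇¬q there: s:F, v:T, z:F. ✗
u: successors {t, u}; ◇¬q there: t:T, u:F. ✗
v: successors {t, u, v}; ◇¬q there: t:T, u:F, v:T. ✗
x: successors {t, v, x}; ◇¬q there: t:T, v:T, x:T. ✓
y: successors {u, x, y, z}; ◇¬q there: u:F, x:T, y:T, z:F. ✗
z: successors {u}; ◇¬q there: u:F. ✗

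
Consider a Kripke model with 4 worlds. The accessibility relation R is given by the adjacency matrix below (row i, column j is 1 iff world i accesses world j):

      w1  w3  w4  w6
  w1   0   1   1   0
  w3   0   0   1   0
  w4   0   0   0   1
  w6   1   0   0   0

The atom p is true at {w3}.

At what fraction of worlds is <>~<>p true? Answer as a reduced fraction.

3/4

w1: successors {w3, w4}; ~<>p there: w3:T, w4:T. ✓
w3: successors {w4}; ~<>p there: w4:T. ✓
w4: successors {w6}; ~<>p there: w6:T. ✓
w6: successors {w1}; ~<>p there: w1:F. ✗
That's 3 of 4 worlds, so 3/4.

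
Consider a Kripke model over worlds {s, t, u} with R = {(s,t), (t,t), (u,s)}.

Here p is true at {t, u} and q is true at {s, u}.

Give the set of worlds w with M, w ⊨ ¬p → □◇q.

{t, u}

s: ¬p is T, □◇q is F. ✗
t: ¬p is F, □◇q is F. ✓
u: ¬p is F, □◇q is F. ✓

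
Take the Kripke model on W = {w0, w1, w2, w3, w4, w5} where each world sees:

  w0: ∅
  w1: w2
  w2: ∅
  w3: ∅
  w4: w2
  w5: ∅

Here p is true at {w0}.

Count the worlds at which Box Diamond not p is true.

w0: no successors, so Box Diamond not p holds vacuously. ✓
w1: successors {w2}; Diamond not p there: w2:F. ✗
w2: no successors, so Box Diamond not p holds vacuously. ✓
w3: no successors, so Box Diamond not p holds vacuously. ✓
w4: successors {w2}; Diamond not p there: w2:F. ✗
w5: no successors, so Box Diamond not p holds vacuously. ✓
Satisfying worlds: {w0, w2, w3, w5}.

4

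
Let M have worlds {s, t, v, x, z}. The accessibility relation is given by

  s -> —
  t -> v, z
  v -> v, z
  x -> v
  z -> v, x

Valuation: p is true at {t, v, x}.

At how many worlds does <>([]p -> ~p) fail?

s: no successors, so <>([]p -> ~p) fails. ✗
t: successors {v, z}; []p -> ~p there: v:T, z:T. ✓
v: successors {v, z}; []p -> ~p there: v:T, z:T. ✓
x: successors {v}; []p -> ~p there: v:T. ✓
z: successors {v, x}; []p -> ~p there: v:T, x:F. ✓
Satisfying worlds: {t, v, x, z}.
So <>([]p -> ~p) fails at the other 1 world.

1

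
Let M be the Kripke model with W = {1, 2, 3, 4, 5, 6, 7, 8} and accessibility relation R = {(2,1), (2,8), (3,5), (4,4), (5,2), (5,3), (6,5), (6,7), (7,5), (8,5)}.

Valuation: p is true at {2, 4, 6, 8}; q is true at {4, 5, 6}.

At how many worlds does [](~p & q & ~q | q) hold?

5

1: no successors, so [](~p & q & ~q | q) holds vacuously. ✓
2: successors {1, 8}; ~p & q & ~q | q there: 1:F, 8:F. ✗
3: successors {5}; ~p & q & ~q | q there: 5:T. ✓
4: successors {4}; ~p & q & ~q | q there: 4:T. ✓
5: successors {2, 3}; ~p & q & ~q | q there: 2:F, 3:F. ✗
6: successors {5, 7}; ~p & q & ~q | q there: 5:T, 7:F. ✗
7: successors {5}; ~p & q & ~q | q there: 5:T. ✓
8: successors {5}; ~p & q & ~q | q there: 5:T. ✓
Satisfying worlds: {1, 3, 4, 7, 8}.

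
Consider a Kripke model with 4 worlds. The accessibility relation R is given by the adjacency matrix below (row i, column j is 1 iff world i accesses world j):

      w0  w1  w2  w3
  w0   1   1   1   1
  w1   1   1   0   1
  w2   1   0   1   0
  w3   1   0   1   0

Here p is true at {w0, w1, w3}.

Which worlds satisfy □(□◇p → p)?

w0: successors {w0, w1, w2, w3}; □◇p → p there: w0:T, w1:T, w2:F, w3:T. ✗
w1: successors {w0, w1, w3}; □◇p → p there: w0:T, w1:T, w3:T. ✓
w2: successors {w0, w2}; □◇p → p there: w0:T, w2:F. ✗
w3: successors {w0, w2}; □◇p → p there: w0:T, w2:F. ✗

{w1}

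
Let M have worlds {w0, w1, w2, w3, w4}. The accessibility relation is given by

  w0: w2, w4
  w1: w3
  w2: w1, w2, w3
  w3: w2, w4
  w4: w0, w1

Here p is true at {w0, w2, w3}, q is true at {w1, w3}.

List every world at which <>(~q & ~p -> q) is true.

{w0, w1, w2, w3, w4}

w0: successors {w2, w4}; ~q & ~p -> q there: w2:T, w4:F. ✓
w1: successors {w3}; ~q & ~p -> q there: w3:T. ✓
w2: successors {w1, w2, w3}; ~q & ~p -> q there: w1:T, w2:T, w3:T. ✓
w3: successors {w2, w4}; ~q & ~p -> q there: w2:T, w4:F. ✓
w4: successors {w0, w1}; ~q & ~p -> q there: w0:T, w1:T. ✓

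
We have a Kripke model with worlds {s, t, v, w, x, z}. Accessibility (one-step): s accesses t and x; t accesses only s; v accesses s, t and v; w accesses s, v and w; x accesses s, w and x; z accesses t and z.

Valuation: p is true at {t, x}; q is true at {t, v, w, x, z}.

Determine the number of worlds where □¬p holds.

2

s: successors {t, x}; ¬p there: t:F, x:F. ✗
t: successors {s}; ¬p there: s:T. ✓
v: successors {s, t, v}; ¬p there: s:T, t:F, v:T. ✗
w: successors {s, v, w}; ¬p there: s:T, v:T, w:T. ✓
x: successors {s, w, x}; ¬p there: s:T, w:T, x:F. ✗
z: successors {t, z}; ¬p there: t:F, z:T. ✗
Satisfying worlds: {t, w}.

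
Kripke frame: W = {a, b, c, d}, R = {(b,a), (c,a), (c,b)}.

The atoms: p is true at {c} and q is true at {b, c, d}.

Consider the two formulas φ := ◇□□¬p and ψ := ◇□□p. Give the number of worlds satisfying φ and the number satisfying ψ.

2 and 2

For ◇□□¬p:
a: no successors, so ◇□□¬p fails. ✗
b: successors {a}; □□¬p there: a:T. ✓
c: successors {a, b}; □□¬p there: a:T, b:T. ✓
d: no successors, so ◇□□¬p fails. ✗
— 2 worlds.
For ◇□□p:
a: no successors, so ◇□□p fails. ✗
b: successors {a}; □□p there: a:T. ✓
c: successors {a, b}; □□p there: a:T, b:T. ✓
d: no successors, so ◇□□p fails. ✗
— 2 worlds.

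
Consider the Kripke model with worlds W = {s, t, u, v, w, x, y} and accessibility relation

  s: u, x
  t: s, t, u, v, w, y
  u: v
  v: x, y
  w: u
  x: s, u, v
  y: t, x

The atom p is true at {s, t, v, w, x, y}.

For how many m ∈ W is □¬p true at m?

1

s: successors {u, x}; ¬p there: u:T, x:F. ✗
t: successors {s, t, u, v, w, y}; ¬p there: s:F, t:F, u:T, v:F, w:F, y:F. ✗
u: successors {v}; ¬p there: v:F. ✗
v: successors {x, y}; ¬p there: x:F, y:F. ✗
w: successors {u}; ¬p there: u:T. ✓
x: successors {s, u, v}; ¬p there: s:F, u:T, v:F. ✗
y: successors {t, x}; ¬p there: t:F, x:F. ✗
Satisfying worlds: {w}.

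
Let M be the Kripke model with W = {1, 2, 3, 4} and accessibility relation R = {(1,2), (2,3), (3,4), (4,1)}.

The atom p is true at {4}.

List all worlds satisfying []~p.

{1, 2, 4}

1: successors {2}; ~p there: 2:T. ✓
2: successors {3}; ~p there: 3:T. ✓
3: successors {4}; ~p there: 4:F. ✗
4: successors {1}; ~p there: 1:T. ✓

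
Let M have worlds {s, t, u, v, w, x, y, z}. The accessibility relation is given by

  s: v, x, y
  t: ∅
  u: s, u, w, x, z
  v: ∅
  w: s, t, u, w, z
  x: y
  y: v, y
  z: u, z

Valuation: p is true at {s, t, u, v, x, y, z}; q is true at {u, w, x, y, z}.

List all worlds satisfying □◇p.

s: successors {v, x, y}; ◇p there: v:F, x:T, y:T. ✗
t: no successors, so □◇p holds vacuously. ✓
u: successors {s, u, w, x, z}; ◇p there: s:T, u:T, w:T, x:T, z:T. ✓
v: no successors, so □◇p holds vacuously. ✓
w: successors {s, t, u, w, z}; ◇p there: s:T, t:F, u:T, w:T, z:T. ✗
x: successors {y}; ◇p there: y:T. ✓
y: successors {v, y}; ◇p there: v:F, y:T. ✗
z: successors {u, z}; ◇p there: u:T, z:T. ✓

{t, u, v, x, z}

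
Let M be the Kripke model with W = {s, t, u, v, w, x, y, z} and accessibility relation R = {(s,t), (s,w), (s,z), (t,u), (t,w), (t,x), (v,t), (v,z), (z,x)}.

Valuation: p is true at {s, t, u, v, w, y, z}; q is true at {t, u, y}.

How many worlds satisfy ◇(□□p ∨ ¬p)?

4

s: successors {t, w, z}; □□p ∨ ¬p there: t:T, w:T, z:T. ✓
t: successors {u, w, x}; □□p ∨ ¬p there: u:T, w:T, x:T. ✓
u: no successors, so ◇(□□p ∨ ¬p) fails. ✗
v: successors {t, z}; □□p ∨ ¬p there: t:T, z:T. ✓
w: no successors, so ◇(□□p ∨ ¬p) fails. ✗
x: no successors, so ◇(□□p ∨ ¬p) fails. ✗
y: no successors, so ◇(□□p ∨ ¬p) fails. ✗
z: successors {x}; □□p ∨ ¬p there: x:T. ✓
Satisfying worlds: {s, t, v, z}.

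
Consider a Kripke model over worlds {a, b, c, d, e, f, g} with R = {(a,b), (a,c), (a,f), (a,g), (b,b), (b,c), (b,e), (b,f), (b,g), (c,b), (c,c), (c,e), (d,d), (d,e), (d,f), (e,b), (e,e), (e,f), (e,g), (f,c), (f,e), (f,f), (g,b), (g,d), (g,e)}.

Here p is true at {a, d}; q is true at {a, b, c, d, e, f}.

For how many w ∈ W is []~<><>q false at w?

7

a: successors {b, c, f, g}; ~<><>q there: b:F, c:F, f:F, g:F. ✗
b: successors {b, c, e, f, g}; ~<><>q there: b:F, c:F, e:F, f:F, g:F. ✗
c: successors {b, c, e}; ~<><>q there: b:F, c:F, e:F. ✗
d: successors {d, e, f}; ~<><>q there: d:F, e:F, f:F. ✗
e: successors {b, e, f, g}; ~<><>q there: b:F, e:F, f:F, g:F. ✗
f: successors {c, e, f}; ~<><>q there: c:F, e:F, f:F. ✗
g: successors {b, d, e}; ~<><>q there: b:F, d:F, e:F. ✗
Satisfying worlds: ∅.
So []~<><>q fails at the other 7 worlds.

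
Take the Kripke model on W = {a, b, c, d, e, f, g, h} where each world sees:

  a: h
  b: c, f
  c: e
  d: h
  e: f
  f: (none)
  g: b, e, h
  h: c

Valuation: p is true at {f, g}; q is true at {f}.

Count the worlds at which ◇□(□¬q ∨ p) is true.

a: successors {h}; □(□¬q ∨ p) there: h:T. ✓
b: successors {c, f}; □(□¬q ∨ p) there: c:F, f:T. ✓
c: successors {e}; □(□¬q ∨ p) there: e:T. ✓
d: successors {h}; □(□¬q ∨ p) there: h:T. ✓
e: successors {f}; □(□¬q ∨ p) there: f:T. ✓
f: no successors, so ◇□(□¬q ∨ p) fails. ✗
g: successors {b, e, h}; □(□¬q ∨ p) there: b:T, e:T, h:T. ✓
h: successors {c}; □(□¬q ∨ p) there: c:F. ✗
Satisfying worlds: {a, b, c, d, e, g}.

6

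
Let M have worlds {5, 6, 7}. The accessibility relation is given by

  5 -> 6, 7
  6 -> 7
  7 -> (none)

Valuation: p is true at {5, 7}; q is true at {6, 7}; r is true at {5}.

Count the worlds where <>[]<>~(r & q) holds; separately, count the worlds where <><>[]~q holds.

2 and 1

For <>[]<>~(r & q):
5: successors {6, 7}; []<>~(r & q) there: 6:F, 7:T. ✓
6: successors {7}; []<>~(r & q) there: 7:T. ✓
7: no successors, so <>[]<>~(r & q) fails. ✗
— 2 worlds.
For <><>[]~q:
5: successors {6, 7}; <>[]~q there: 6:T, 7:F. ✓
6: successors {7}; <>[]~q there: 7:F. ✗
7: no successors, so <><>[]~q fails. ✗
— 1 world.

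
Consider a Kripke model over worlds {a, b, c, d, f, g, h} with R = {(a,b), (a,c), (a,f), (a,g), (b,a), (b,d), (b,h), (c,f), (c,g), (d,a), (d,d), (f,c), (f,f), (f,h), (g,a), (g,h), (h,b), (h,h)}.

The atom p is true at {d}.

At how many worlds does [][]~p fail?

4

a: successors {b, c, f, g}; []~p there: b:F, c:T, f:T, g:T. ✗
b: successors {a, d, h}; []~p there: a:T, d:F, h:T. ✗
c: successors {f, g}; []~p there: f:T, g:T. ✓
d: successors {a, d}; []~p there: a:T, d:F. ✗
f: successors {c, f, h}; []~p there: c:T, f:T, h:T. ✓
g: successors {a, h}; []~p there: a:T, h:T. ✓
h: successors {b, h}; []~p there: b:F, h:T. ✗
Satisfying worlds: {c, f, g}.
So [][]~p fails at the other 4 worlds.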